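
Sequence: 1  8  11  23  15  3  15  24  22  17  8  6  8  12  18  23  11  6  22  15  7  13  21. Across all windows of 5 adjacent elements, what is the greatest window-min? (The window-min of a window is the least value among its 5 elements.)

8

Each size-5 window and its min:
1 8 11 23 15 → min 1
8 11 23 15 3 → min 3
11 23 15 3 15 → min 3
23 15 3 15 24 → min 3
15 3 15 24 22 → min 3
3 15 24 22 17 → min 3
15 24 22 17 8 → min 8
24 22 17 8 6 → min 6
22 17 8 6 8 → min 6
17 8 6 8 12 → min 6
8 6 8 12 18 → min 6
6 8 12 18 23 → min 6
8 12 18 23 11 → min 8
12 18 23 11 6 → min 6
18 23 11 6 22 → min 6
23 11 6 22 15 → min 6
11 6 22 15 7 → min 6
6 22 15 7 13 → min 6
22 15 7 13 21 → min 7
Greatest of these is 8.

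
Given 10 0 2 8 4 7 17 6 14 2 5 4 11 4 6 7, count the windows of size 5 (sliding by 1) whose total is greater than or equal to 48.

1

10 0 2 8 4 → sum 24
0 2 8 4 7 → sum 21
2 8 4 7 17 → sum 38
8 4 7 17 6 → sum 42
4 7 17 6 14 → sum 48  ≥ 48 ✓
7 17 6 14 2 → sum 46
17 6 14 2 5 → sum 44
6 14 2 5 4 → sum 31
14 2 5 4 11 → sum 36
2 5 4 11 4 → sum 26
5 4 11 4 6 → sum 30
4 11 4 6 7 → sum 32
1 window satisfy the condition.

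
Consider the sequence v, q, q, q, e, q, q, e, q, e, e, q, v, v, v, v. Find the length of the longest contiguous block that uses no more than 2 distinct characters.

[v] 1 distinct, len 1
[v, q] 2 distinct, len 2
[v, q, q] 2 distinct, len 3
[v, q, q, q] 2 distinct, len 4
[q, q, q, e] 2 distinct, len 4
[q, q, q, e, q] 2 distinct, len 5
[q, q, q, e, q, q] 2 distinct, len 6
[q, q, q, e, q, q, e] 2 distinct, len 7
[q, q, q, e, q, q, e, q] 2 distinct, len 8
[q, q, q, e, q, q, e, q, e] 2 distinct, len 9
[q, q, q, e, q, q, e, q, e, e] 2 distinct, len 10
[q, q, q, e, q, q, e, q, e, e, q] 2 distinct, len 11
[q, v] 2 distinct, len 2
[q, v, v] 2 distinct, len 3
[q, v, v, v] 2 distinct, len 4
[q, v, v, v, v] 2 distinct, len 5
Longest length with ≤2 distinct: 11.

11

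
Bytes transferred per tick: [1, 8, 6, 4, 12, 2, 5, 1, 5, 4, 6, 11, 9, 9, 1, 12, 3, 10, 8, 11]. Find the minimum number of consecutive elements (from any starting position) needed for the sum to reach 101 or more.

add 1: running sum 1 < 101
add 8: running sum 9 < 101
add 6: running sum 15 < 101
add 4: running sum 19 < 101
add 12: running sum 31 < 101
add 2: running sum 33 < 101
add 5: running sum 38 < 101
add 1: running sum 39 < 101
add 5: running sum 44 < 101
add 4: running sum 48 < 101
add 6: running sum 54 < 101
add 11: running sum 65 < 101
add 9: running sum 74 < 101
add 9: running sum 83 < 101
add 1: running sum 84 < 101
add 12: running sum 96 < 101
add 3: running sum 99 < 101
end 17: [8, 6, 4, 12, 2, 5, 1, 5, 4, 6, 11, 9, 9, 1, 12, 3, 10] sum 108, len 17
end 18: [4, 12, 2, 5, 1, 5, 4, 6, 11, 9, 9, 1, 12, 3, 10, 8] sum 102, len 16
end 19: [12, 2, 5, 1, 5, 4, 6, 11, 9, 9, 1, 12, 3, 10, 8, 11] sum 109, len 16
Shortest qualifying length: 16.

16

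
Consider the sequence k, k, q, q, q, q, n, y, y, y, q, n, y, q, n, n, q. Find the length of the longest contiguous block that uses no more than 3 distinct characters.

[k] 1 distinct, len 1
[k, k] 1 distinct, len 2
[k, k, q] 2 distinct, len 3
[k, k, q, q] 2 distinct, len 4
[k, k, q, q, q] 2 distinct, len 5
[k, k, q, q, q, q] 2 distinct, len 6
[k, k, q, q, q, q, n] 3 distinct, len 7
[q, q, q, q, n, y] 3 distinct, len 6
[q, q, q, q, n, y, y] 3 distinct, len 7
[q, q, q, q, n, y, y, y] 3 distinct, len 8
[q, q, q, q, n, y, y, y, q] 3 distinct, len 9
[q, q, q, q, n, y, y, y, q, n] 3 distinct, len 10
[q, q, q, q, n, y, y, y, q, n, y] 3 distinct, len 11
[q, q, q, q, n, y, y, y, q, n, y, q] 3 distinct, len 12
[q, q, q, q, n, y, y, y, q, n, y, q, n] 3 distinct, len 13
[q, q, q, q, n, y, y, y, q, n, y, q, n, n] 3 distinct, len 14
[q, q, q, q, n, y, y, y, q, n, y, q, n, n, q] 3 distinct, len 15
Longest length with ≤3 distinct: 15.

15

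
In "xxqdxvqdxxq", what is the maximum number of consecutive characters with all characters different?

4

[x] len 1
[x] len 1
[x, q] len 2
[x, q, d] len 3
[q, d, x] len 3
[q, d, x, v] len 4
[d, x, v, q] len 4
[x, v, q, d] len 4
[v, q, d, x] len 4
[x] len 1
[x, q] len 2
Longest all-distinct length: 4.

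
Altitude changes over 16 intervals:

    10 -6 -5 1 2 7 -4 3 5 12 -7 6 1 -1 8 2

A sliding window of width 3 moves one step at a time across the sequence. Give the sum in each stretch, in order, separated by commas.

-1, -10, -2, 10, 5, 6, 4, 20, 10, 11, 0, 6, 8, 9

Sliding a size-3 window across the 16 values:
10 -6 -5 → sum -1
-6 -5 1 → sum -10
-5 1 2 → sum -2
1 2 7 → sum 10
2 7 -4 → sum 5
7 -4 3 → sum 6
-4 3 5 → sum 4
3 5 12 → sum 20
5 12 -7 → sum 10
12 -7 6 → sum 11
-7 6 1 → sum 0
6 1 -1 → sum 6
1 -1 8 → sum 8
-1 8 2 → sum 9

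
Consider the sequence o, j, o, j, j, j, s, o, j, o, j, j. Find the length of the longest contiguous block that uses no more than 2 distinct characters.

Extend right; when distinct count exceeds 2, shrink from the left:
add o: window [o] (1 distinct), len 1
add j: window [o, j] (2 distinct), len 2
add o: window [o, j, o] (2 distinct), len 3
add j: window [o, j, o, j] (2 distinct), len 4
add j: window [o, j, o, j, j] (2 distinct), len 5
add j: window [o, j, o, j, j, j] (2 distinct), len 6
add s: window [j, j, j, s] (2 distinct), len 4
add o: window [s, o] (2 distinct), len 2
add j: window [o, j] (2 distinct), len 2
add o: window [o, j, o] (2 distinct), len 3
add j: window [o, j, o, j] (2 distinct), len 4
add j: window [o, j, o, j, j] (2 distinct), len 5
Longest length with ≤2 distinct: 6.

6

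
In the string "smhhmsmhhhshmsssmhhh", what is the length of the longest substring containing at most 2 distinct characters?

add s: window [s] (1 distinct), len 1
add m: window [s, m] (2 distinct), len 2
add h: window [m, h] (2 distinct), len 2
add h: window [m, h, h] (2 distinct), len 3
add m: window [m, h, h, m] (2 distinct), len 4
add s: window [m, s] (2 distinct), len 2
add m: window [m, s, m] (2 distinct), len 3
add h: window [m, h] (2 distinct), len 2
add h: window [m, h, h] (2 distinct), len 3
add h: window [m, h, h, h] (2 distinct), len 4
add s: window [h, h, h, s] (2 distinct), len 4
add h: window [h, h, h, s, h] (2 distinct), len 5
add m: window [h, m] (2 distinct), len 2
add s: window [m, s] (2 distinct), len 2
add s: window [m, s, s] (2 distinct), len 3
add s: window [m, s, s, s] (2 distinct), len 4
add m: window [m, s, s, s, m] (2 distinct), len 5
add h: window [m, h] (2 distinct), len 2
add h: window [m, h, h] (2 distinct), len 3
add h: window [m, h, h, h] (2 distinct), len 4
Longest length with ≤2 distinct: 5.

5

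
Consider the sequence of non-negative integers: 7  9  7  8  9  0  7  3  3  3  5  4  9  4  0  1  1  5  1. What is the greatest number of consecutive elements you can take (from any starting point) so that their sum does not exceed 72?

add 7: [7] sum 7, len 1
add 9: [7, 9] sum 16, len 2
add 7: [7, 9, 7] sum 23, len 3
add 8: [7, 9, 7, 8] sum 31, len 4
add 9: [7, 9, 7, 8, 9] sum 40, len 5
add 0: [7, 9, 7, 8, 9, 0] sum 40, len 6
add 7: [7, 9, 7, 8, 9, 0, 7] sum 47, len 7
add 3: [7, 9, 7, 8, 9, 0, 7, 3] sum 50, len 8
add 3: [7, 9, 7, 8, 9, 0, 7, 3, 3] sum 53, len 9
add 3: [7, 9, 7, 8, 9, 0, 7, 3, 3, 3] sum 56, len 10
add 5: [7, 9, 7, 8, 9, 0, 7, 3, 3, 3, 5] sum 61, len 11
add 4: [7, 9, 7, 8, 9, 0, 7, 3, 3, 3, 5, 4] sum 65, len 12
add 9: [9, 7, 8, 9, 0, 7, 3, 3, 3, 5, 4, 9] sum 67, len 12
add 4: [9, 7, 8, 9, 0, 7, 3, 3, 3, 5, 4, 9, 4] sum 71, len 13
add 0: [9, 7, 8, 9, 0, 7, 3, 3, 3, 5, 4, 9, 4, 0] sum 71, len 14
add 1: [9, 7, 8, 9, 0, 7, 3, 3, 3, 5, 4, 9, 4, 0, 1] sum 72, len 15
add 1: [7, 8, 9, 0, 7, 3, 3, 3, 5, 4, 9, 4, 0, 1, 1] sum 64, len 15
add 5: [7, 8, 9, 0, 7, 3, 3, 3, 5, 4, 9, 4, 0, 1, 1, 5] sum 69, len 16
add 1: [7, 8, 9, 0, 7, 3, 3, 3, 5, 4, 9, 4, 0, 1, 1, 5, 1] sum 70, len 17
Longest length seen: 17.

17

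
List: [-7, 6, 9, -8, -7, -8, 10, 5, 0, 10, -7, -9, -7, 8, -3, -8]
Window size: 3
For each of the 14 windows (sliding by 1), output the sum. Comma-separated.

8, 7, -6, -23, -5, 7, 15, 15, 3, -6, -23, -8, -2, -3

Sliding a size-3 window across the 16 values:
[-7, 6, 9] → sum 8
[6, 9, -8] → sum 7
[9, -8, -7] → sum -6
[-8, -7, -8] → sum -23
[-7, -8, 10] → sum -5
[-8, 10, 5] → sum 7
[10, 5, 0] → sum 15
[5, 0, 10] → sum 15
[0, 10, -7] → sum 3
[10, -7, -9] → sum -6
[-7, -9, -7] → sum -23
[-9, -7, 8] → sum -8
[-7, 8, -3] → sum -2
[8, -3, -8] → sum -3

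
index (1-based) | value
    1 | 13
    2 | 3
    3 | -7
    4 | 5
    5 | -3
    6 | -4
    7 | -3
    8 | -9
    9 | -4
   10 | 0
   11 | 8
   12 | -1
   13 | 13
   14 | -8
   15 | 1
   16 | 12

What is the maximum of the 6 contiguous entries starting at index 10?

Elements at indices 10..15: 0, 8, -1, 13, -8, 1
max(0, 8, -1, 13, -8, 1) = 13

13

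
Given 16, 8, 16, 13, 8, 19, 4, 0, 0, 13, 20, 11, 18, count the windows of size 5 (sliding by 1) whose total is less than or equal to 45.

16 8 16 13 8 → sum 61
8 16 13 8 19 → sum 64
16 13 8 19 4 → sum 60
13 8 19 4 0 → sum 44  ≤ 45 ✓
8 19 4 0 0 → sum 31  ≤ 45 ✓
19 4 0 0 13 → sum 36  ≤ 45 ✓
4 0 0 13 20 → sum 37  ≤ 45 ✓
0 0 13 20 11 → sum 44  ≤ 45 ✓
0 13 20 11 18 → sum 62
5 windows satisfy the condition.

5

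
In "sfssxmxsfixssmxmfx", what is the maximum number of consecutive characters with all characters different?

add s: [s] len 1
add f: [s, f] len 2
add s (repeat s, move left end past it): [f, s] len 2
add s (repeat s, move left end past it): [s] len 1
add x: [s, x] len 2
add m: [s, x, m] len 3
add x (repeat x, move left end past it): [m, x] len 2
add s: [m, x, s] len 3
add f: [m, x, s, f] len 4
add i: [m, x, s, f, i] len 5
add x (repeat x, move left end past it): [s, f, i, x] len 4
add s (repeat s, move left end past it): [f, i, x, s] len 4
add s (repeat s, move left end past it): [s] len 1
add m: [s, m] len 2
add x: [s, m, x] len 3
add m (repeat m, move left end past it): [x, m] len 2
add f: [x, m, f] len 3
add x (repeat x, move left end past it): [m, f, x] len 3
Longest all-distinct length: 5.

5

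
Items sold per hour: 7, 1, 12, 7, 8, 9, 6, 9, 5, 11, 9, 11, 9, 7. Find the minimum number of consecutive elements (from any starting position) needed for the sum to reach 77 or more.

add 7: running sum 7 < 77
add 1: running sum 8 < 77
add 12: running sum 20 < 77
add 7: running sum 27 < 77
add 8: running sum 35 < 77
add 9: running sum 44 < 77
add 6: running sum 50 < 77
add 9: running sum 59 < 77
add 5: running sum 64 < 77
add 11: running sum 75 < 77
end 10: [1, 12, 7, 8, 9, 6, 9, 5, 11, 9] sum 77, len 10
end 11: [12, 7, 8, 9, 6, 9, 5, 11, 9, 11] sum 87, len 10
end 12: [8, 9, 6, 9, 5, 11, 9, 11, 9] sum 77, len 9
end 13: [8, 9, 6, 9, 5, 11, 9, 11, 9, 7] sum 84, len 10
Shortest qualifying length: 9.

9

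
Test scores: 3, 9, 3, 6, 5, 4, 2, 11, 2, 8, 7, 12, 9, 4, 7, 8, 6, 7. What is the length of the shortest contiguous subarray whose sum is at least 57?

add 3: running sum 3 < 57
add 9: running sum 12 < 57
add 3: running sum 15 < 57
add 6: running sum 21 < 57
add 5: running sum 26 < 57
add 4: running sum 30 < 57
add 2: running sum 32 < 57
add 11: running sum 43 < 57
add 2: running sum 45 < 57
add 8: running sum 53 < 57
add 7: shortest ending here [9, 3, 6, 5, 4, 2, 11, 2, 8, 7] sum 57, len 10
add 12: shortest ending here [6, 5, 4, 2, 11, 2, 8, 7, 12] sum 57, len 9
add 9: shortest ending here [5, 4, 2, 11, 2, 8, 7, 12, 9] sum 60, len 9
add 4: shortest ending here [4, 2, 11, 2, 8, 7, 12, 9, 4] sum 59, len 9
add 7: shortest ending here [11, 2, 8, 7, 12, 9, 4, 7] sum 60, len 8
add 8: shortest ending here [2, 8, 7, 12, 9, 4, 7, 8] sum 57, len 8
add 6: shortest ending here [8, 7, 12, 9, 4, 7, 8, 6] sum 61, len 8
add 7: shortest ending here [7, 12, 9, 4, 7, 8, 6, 7] sum 60, len 8
Shortest qualifying length: 8.

8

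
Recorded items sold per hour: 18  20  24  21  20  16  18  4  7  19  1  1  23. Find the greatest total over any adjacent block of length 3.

65

Each size-3 window and its sum:
(18, 20, 24) → sum 62
(20, 24, 21) → sum 65
(24, 21, 20) → sum 65
(21, 20, 16) → sum 57
(20, 16, 18) → sum 54
(16, 18, 4) → sum 38
(18, 4, 7) → sum 29
(4, 7, 19) → sum 30
(7, 19, 1) → sum 27
(19, 1, 1) → sum 21
(1, 1, 23) → sum 25
Greatest of these is 65.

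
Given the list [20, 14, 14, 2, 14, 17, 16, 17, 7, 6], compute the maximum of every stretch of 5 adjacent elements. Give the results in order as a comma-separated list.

20, 17, 17, 17, 17, 17

(20, 14, 14, 2, 14) → max 20
(14, 14, 2, 14, 17) → max 17
(14, 2, 14, 17, 16) → max 17
(2, 14, 17, 16, 17) → max 17
(14, 17, 16, 17, 7) → max 17
(17, 16, 17, 7, 6) → max 17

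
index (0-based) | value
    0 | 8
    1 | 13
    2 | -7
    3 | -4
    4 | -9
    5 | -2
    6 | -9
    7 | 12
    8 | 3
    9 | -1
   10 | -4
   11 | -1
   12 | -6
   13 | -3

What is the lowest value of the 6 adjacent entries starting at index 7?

Elements at indices 7..12: 12, 3, -1, -4, -1, -6
min(12, 3, -1, -4, -1, -6) = -6

-6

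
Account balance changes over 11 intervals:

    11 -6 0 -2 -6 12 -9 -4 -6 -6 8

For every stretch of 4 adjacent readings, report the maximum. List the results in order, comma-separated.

11, 0, 12, 12, 12, 12, -4, 8

Sliding a size-4 window across the 11 values:
[11, -6, 0, -2] → max 11
[-6, 0, -2, -6] → max 0
[0, -2, -6, 12] → max 12
[-2, -6, 12, -9] → max 12
[-6, 12, -9, -4] → max 12
[12, -9, -4, -6] → max 12
[-9, -4, -6, -6] → max -4
[-4, -6, -6, 8] → max 8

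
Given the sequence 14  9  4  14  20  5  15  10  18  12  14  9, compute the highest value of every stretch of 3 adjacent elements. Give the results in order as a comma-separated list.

Sliding a size-3 window across the 12 values:
[14, 9, 4] → max 14
[9, 4, 14] → max 14
[4, 14, 20] → max 20
[14, 20, 5] → max 20
[20, 5, 15] → max 20
[5, 15, 10] → max 15
[15, 10, 18] → max 18
[10, 18, 12] → max 18
[18, 12, 14] → max 18
[12, 14, 9] → max 14

14, 14, 20, 20, 20, 15, 18, 18, 18, 14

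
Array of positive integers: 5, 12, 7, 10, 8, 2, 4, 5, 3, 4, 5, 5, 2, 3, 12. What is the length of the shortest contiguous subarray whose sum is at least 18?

2

add 5: running sum 5 < 18
add 12: running sum 17 < 18
add 7: shortest ending here [12, 7] sum 19, len 2
add 10: shortest ending here [12, 7, 10] sum 29, len 3
add 8: shortest ending here [10, 8] sum 18, len 2
add 2: shortest ending here [10, 8, 2] sum 20, len 3
add 4: shortest ending here [10, 8, 2, 4] sum 24, len 4
add 5: shortest ending here [8, 2, 4, 5] sum 19, len 4
add 3: shortest ending here [8, 2, 4, 5, 3] sum 22, len 5
add 4: shortest ending here [2, 4, 5, 3, 4] sum 18, len 5
add 5: shortest ending here [4, 5, 3, 4, 5] sum 21, len 5
add 5: shortest ending here [5, 3, 4, 5, 5] sum 22, len 5
add 2: shortest ending here [3, 4, 5, 5, 2] sum 19, len 5
add 3: shortest ending here [4, 5, 5, 2, 3] sum 19, len 5
add 12: shortest ending here [5, 2, 3, 12] sum 22, len 4
Shortest qualifying length: 2.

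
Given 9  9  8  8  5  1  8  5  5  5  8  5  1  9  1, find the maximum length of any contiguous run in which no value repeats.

[9] len 1
[9] len 1
[9, 8] len 2
[8] len 1
[8, 5] len 2
[8, 5, 1] len 3
[5, 1, 8] len 3
[1, 8, 5] len 3
[5] len 1
[5] len 1
[5, 8] len 2
[8, 5] len 2
[8, 5, 1] len 3
[8, 5, 1, 9] len 4
[9, 1] len 2
Longest all-distinct length: 4.

4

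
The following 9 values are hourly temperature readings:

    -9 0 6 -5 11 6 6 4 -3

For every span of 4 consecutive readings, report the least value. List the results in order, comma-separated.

-9, -5, -5, -5, 4, -3

Sliding a size-4 window across the 9 values:
[-9, 0, 6, -5] → min -9
[0, 6, -5, 11] → min -5
[6, -5, 11, 6] → min -5
[-5, 11, 6, 6] → min -5
[11, 6, 6, 4] → min 4
[6, 6, 4, -3] → min -3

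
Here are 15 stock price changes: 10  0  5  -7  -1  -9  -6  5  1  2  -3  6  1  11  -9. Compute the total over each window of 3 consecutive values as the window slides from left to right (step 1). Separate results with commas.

15, -2, -3, -17, -16, -10, 0, 8, 0, 5, 4, 18, 3

[10, 0, 5] → sum 15
[0, 5, -7] → sum -2
[5, -7, -1] → sum -3
[-7, -1, -9] → sum -17
[-1, -9, -6] → sum -16
[-9, -6, 5] → sum -10
[-6, 5, 1] → sum 0
[5, 1, 2] → sum 8
[1, 2, -3] → sum 0
[2, -3, 6] → sum 5
[-3, 6, 1] → sum 4
[6, 1, 11] → sum 18
[1, 11, -9] → sum 3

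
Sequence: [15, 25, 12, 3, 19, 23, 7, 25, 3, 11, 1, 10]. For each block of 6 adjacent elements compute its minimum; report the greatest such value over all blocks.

3

[15, 25, 12, 3, 19, 23] → min 3
[25, 12, 3, 19, 23, 7] → min 3
[12, 3, 19, 23, 7, 25] → min 3
[3, 19, 23, 7, 25, 3] → min 3
[19, 23, 7, 25, 3, 11] → min 3
[23, 7, 25, 3, 11, 1] → min 1
[7, 25, 3, 11, 1, 10] → min 1
Greatest of these is 3.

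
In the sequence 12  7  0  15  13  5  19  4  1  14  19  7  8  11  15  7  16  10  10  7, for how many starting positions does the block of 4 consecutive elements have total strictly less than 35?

3

[12, 7, 0, 15] → sum 34  < 35 ✓
[7, 0, 15, 13] → sum 35
[0, 15, 13, 5] → sum 33  < 35 ✓
[15, 13, 5, 19] → sum 52
[13, 5, 19, 4] → sum 41
[5, 19, 4, 1] → sum 29  < 35 ✓
[19, 4, 1, 14] → sum 38
[4, 1, 14, 19] → sum 38
[1, 14, 19, 7] → sum 41
[14, 19, 7, 8] → sum 48
[19, 7, 8, 11] → sum 45
[7, 8, 11, 15] → sum 41
[8, 11, 15, 7] → sum 41
[11, 15, 7, 16] → sum 49
[15, 7, 16, 10] → sum 48
[7, 16, 10, 10] → sum 43
[16, 10, 10, 7] → sum 43
3 windows satisfy the condition.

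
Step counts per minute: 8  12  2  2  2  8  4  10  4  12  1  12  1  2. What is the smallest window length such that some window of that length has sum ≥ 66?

Extend right; whenever the sum reaches 66, record the length and shrink from the left:
add 8: running sum 8 < 66
add 12: running sum 20 < 66
add 2: running sum 22 < 66
add 2: running sum 24 < 66
add 2: running sum 26 < 66
add 8: running sum 34 < 66
add 4: running sum 38 < 66
add 10: running sum 48 < 66
add 4: running sum 52 < 66
add 12: running sum 64 < 66
add 1: running sum 65 < 66
add 12: shortest ending here [12, 2, 2, 2, 8, 4, 10, 4, 12, 1, 12] sum 69, len 11
add 1: shortest ending here [12, 2, 2, 2, 8, 4, 10, 4, 12, 1, 12, 1] sum 70, len 12
add 2: shortest ending here [12, 2, 2, 2, 8, 4, 10, 4, 12, 1, 12, 1, 2] sum 72, len 13
Shortest qualifying length: 11.

11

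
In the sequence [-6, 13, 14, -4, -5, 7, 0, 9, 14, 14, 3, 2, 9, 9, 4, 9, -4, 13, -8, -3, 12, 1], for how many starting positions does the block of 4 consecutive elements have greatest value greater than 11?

13

-6 13 14 -4 → max 14  > 11 ✓
13 14 -4 -5 → max 14  > 11 ✓
14 -4 -5 7 → max 14  > 11 ✓
-4 -5 7 0 → max 7
-5 7 0 9 → max 9
7 0 9 14 → max 14  > 11 ✓
0 9 14 14 → max 14  > 11 ✓
9 14 14 3 → max 14  > 11 ✓
14 14 3 2 → max 14  > 11 ✓
14 3 2 9 → max 14  > 11 ✓
3 2 9 9 → max 9
2 9 9 4 → max 9
9 9 4 9 → max 9
9 4 9 -4 → max 9
4 9 -4 13 → max 13  > 11 ✓
9 -4 13 -8 → max 13  > 11 ✓
-4 13 -8 -3 → max 13  > 11 ✓
13 -8 -3 12 → max 13  > 11 ✓
-8 -3 12 1 → max 12  > 11 ✓
13 windows satisfy the condition.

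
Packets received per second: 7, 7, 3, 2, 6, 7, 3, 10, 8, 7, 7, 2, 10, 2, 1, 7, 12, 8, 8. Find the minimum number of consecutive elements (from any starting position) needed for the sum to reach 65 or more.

10

add 7: running sum 7 < 65
add 7: running sum 14 < 65
add 3: running sum 17 < 65
add 2: running sum 19 < 65
add 6: running sum 25 < 65
add 7: running sum 32 < 65
add 3: running sum 35 < 65
add 10: running sum 45 < 65
add 8: running sum 53 < 65
add 7: running sum 60 < 65
end 10: [7, 7, 3, 2, 6, 7, 3, 10, 8, 7, 7] sum 67, len 11
end 11: [7, 7, 3, 2, 6, 7, 3, 10, 8, 7, 7, 2] sum 69, len 12
end 12: [3, 2, 6, 7, 3, 10, 8, 7, 7, 2, 10] sum 65, len 11
end 13: [3, 2, 6, 7, 3, 10, 8, 7, 7, 2, 10, 2] sum 67, len 12
end 14: [2, 6, 7, 3, 10, 8, 7, 7, 2, 10, 2, 1] sum 65, len 12
end 15: [6, 7, 3, 10, 8, 7, 7, 2, 10, 2, 1, 7] sum 70, len 12
end 16: [10, 8, 7, 7, 2, 10, 2, 1, 7, 12] sum 66, len 10
end 17: [10, 8, 7, 7, 2, 10, 2, 1, 7, 12, 8] sum 74, len 11
end 18: [8, 7, 7, 2, 10, 2, 1, 7, 12, 8, 8] sum 72, len 11
Shortest qualifying length: 10.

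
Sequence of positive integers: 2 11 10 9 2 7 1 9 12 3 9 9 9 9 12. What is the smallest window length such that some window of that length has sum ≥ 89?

add 2: running sum 2 < 89
add 11: running sum 13 < 89
add 10: running sum 23 < 89
add 9: running sum 32 < 89
add 2: running sum 34 < 89
add 7: running sum 41 < 89
add 1: running sum 42 < 89
add 9: running sum 51 < 89
add 12: running sum 63 < 89
add 3: running sum 66 < 89
add 9: running sum 75 < 89
add 9: running sum 84 < 89
end 12: [11, 10, 9, 2, 7, 1, 9, 12, 3, 9, 9, 9] sum 91, len 12
end 13: [10, 9, 2, 7, 1, 9, 12, 3, 9, 9, 9, 9] sum 89, len 12
end 14: [9, 2, 7, 1, 9, 12, 3, 9, 9, 9, 9, 12] sum 91, len 12
Shortest qualifying length: 12.

12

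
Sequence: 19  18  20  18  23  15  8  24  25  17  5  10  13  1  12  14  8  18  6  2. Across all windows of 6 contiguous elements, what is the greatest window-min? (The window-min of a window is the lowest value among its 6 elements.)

Each size-6 window and its min:
19 18 20 18 23 15 → min 15
18 20 18 23 15 8 → min 8
20 18 23 15 8 24 → min 8
18 23 15 8 24 25 → min 8
23 15 8 24 25 17 → min 8
15 8 24 25 17 5 → min 5
8 24 25 17 5 10 → min 5
24 25 17 5 10 13 → min 5
25 17 5 10 13 1 → min 1
17 5 10 13 1 12 → min 1
5 10 13 1 12 14 → min 1
10 13 1 12 14 8 → min 1
13 1 12 14 8 18 → min 1
1 12 14 8 18 6 → min 1
12 14 8 18 6 2 → min 2
Greatest of these is 15.

15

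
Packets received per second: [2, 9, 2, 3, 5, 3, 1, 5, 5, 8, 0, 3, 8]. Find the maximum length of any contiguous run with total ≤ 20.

[2] sum 2 len 1
[2, 9] sum 11 len 2
[2, 9, 2] sum 13 len 3
[2, 9, 2, 3] sum 16 len 4
[9, 2, 3, 5] sum 19 len 4
[2, 3, 5, 3] sum 13 len 4
[2, 3, 5, 3, 1] sum 14 len 5
[2, 3, 5, 3, 1, 5] sum 19 len 6
[5, 3, 1, 5, 5] sum 19 len 5
[1, 5, 5, 8] sum 19 len 4
[1, 5, 5, 8, 0] sum 19 len 5
[5, 8, 0, 3] sum 16 len 4
[8, 0, 3, 8] sum 19 len 4
Longest length seen: 6.

6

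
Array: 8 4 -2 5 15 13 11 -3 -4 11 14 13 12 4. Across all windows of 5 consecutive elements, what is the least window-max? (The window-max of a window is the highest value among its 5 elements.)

Each size-5 window and its max:
8 4 -2 5 15 → max 15
4 -2 5 15 13 → max 15
-2 5 15 13 11 → max 15
5 15 13 11 -3 → max 15
15 13 11 -3 -4 → max 15
13 11 -3 -4 11 → max 13
11 -3 -4 11 14 → max 14
-3 -4 11 14 13 → max 14
-4 11 14 13 12 → max 14
11 14 13 12 4 → max 14
Least of these is 13.

13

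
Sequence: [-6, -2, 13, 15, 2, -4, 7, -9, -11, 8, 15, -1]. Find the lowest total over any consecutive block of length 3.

-13

Window sums for each of the 10 positions:
[-6, -2, 13] → sum 5
[-2, 13, 15] → sum 26
[13, 15, 2] → sum 30
[15, 2, -4] → sum 13
[2, -4, 7] → sum 5
[-4, 7, -9] → sum -6
[7, -9, -11] → sum -13
[-9, -11, 8] → sum -12
[-11, 8, 15] → sum 12
[8, 15, -1] → sum 22
Lowest of these is -13.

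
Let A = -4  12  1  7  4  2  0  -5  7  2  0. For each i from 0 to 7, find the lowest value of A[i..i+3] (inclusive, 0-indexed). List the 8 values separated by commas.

-4, 1, 1, 0, -5, -5, -5, -5

(-4, 12, 1, 7) → min -4
(12, 1, 7, 4) → min 1
(1, 7, 4, 2) → min 1
(7, 4, 2, 0) → min 0
(4, 2, 0, -5) → min -5
(2, 0, -5, 7) → min -5
(0, -5, 7, 2) → min -5
(-5, 7, 2, 0) → min -5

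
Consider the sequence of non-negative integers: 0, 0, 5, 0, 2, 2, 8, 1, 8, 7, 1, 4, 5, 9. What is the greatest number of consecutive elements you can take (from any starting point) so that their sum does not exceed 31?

9

Extend to the right; shrink from the left whenever the sum exceeds 31:
→ 0: sum 0, len 1
→ 0: sum 0, len 2
→ 5: sum 5, len 3
→ 0: sum 5, len 4
→ 2: sum 7, len 5
→ 2: sum 9, len 6
→ 8: sum 17, len 7
→ 1: sum 18, len 8
→ 8: sum 26, len 9
→ 7 (dropped 0, 0, 5): sum 28, len 7
→ 1: sum 29, len 8
→ 4 (dropped 0, 2): sum 31, len 7
→ 5 (dropped 2, 8): sum 26, len 6
→ 9 (dropped 1, 8): sum 26, len 5
Longest length seen: 9.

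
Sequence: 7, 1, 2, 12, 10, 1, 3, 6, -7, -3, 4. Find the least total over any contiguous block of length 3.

-6

(7, 1, 2) → sum 10
(1, 2, 12) → sum 15
(2, 12, 10) → sum 24
(12, 10, 1) → sum 23
(10, 1, 3) → sum 14
(1, 3, 6) → sum 10
(3, 6, -7) → sum 2
(6, -7, -3) → sum -4
(-7, -3, 4) → sum -6
Least of these is -6.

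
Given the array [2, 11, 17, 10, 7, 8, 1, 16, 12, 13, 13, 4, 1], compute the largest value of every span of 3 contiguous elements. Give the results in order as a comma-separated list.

17, 17, 17, 10, 8, 16, 16, 16, 13, 13, 13

(2, 11, 17) → max 17
(11, 17, 10) → max 17
(17, 10, 7) → max 17
(10, 7, 8) → max 10
(7, 8, 1) → max 8
(8, 1, 16) → max 16
(1, 16, 12) → max 16
(16, 12, 13) → max 16
(12, 13, 13) → max 13
(13, 13, 4) → max 13
(13, 4, 1) → max 13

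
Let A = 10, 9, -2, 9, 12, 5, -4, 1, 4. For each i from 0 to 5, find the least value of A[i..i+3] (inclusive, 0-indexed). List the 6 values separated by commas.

(10, 9, -2, 9) → min -2
(9, -2, 9, 12) → min -2
(-2, 9, 12, 5) → min -2
(9, 12, 5, -4) → min -4
(12, 5, -4, 1) → min -4
(5, -4, 1, 4) → min -4

-2, -2, -2, -4, -4, -4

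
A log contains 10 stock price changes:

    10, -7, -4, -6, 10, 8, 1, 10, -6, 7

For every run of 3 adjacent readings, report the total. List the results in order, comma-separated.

(10, -7, -4) → sum -1
(-7, -4, -6) → sum -17
(-4, -6, 10) → sum 0
(-6, 10, 8) → sum 12
(10, 8, 1) → sum 19
(8, 1, 10) → sum 19
(1, 10, -6) → sum 5
(10, -6, 7) → sum 11

-1, -17, 0, 12, 19, 19, 5, 11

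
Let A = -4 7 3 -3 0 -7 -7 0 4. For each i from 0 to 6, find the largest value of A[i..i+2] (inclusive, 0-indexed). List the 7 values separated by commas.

7, 7, 3, 0, 0, 0, 4

[-4, 7, 3] → max 7
[7, 3, -3] → max 7
[3, -3, 0] → max 3
[-3, 0, -7] → max 0
[0, -7, -7] → max 0
[-7, -7, 0] → max 0
[-7, 0, 4] → max 4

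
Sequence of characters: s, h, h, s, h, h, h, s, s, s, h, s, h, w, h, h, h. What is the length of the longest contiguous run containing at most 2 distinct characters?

add s: window [s] (1 distinct), len 1
add h: window [s, h] (2 distinct), len 2
add h: window [s, h, h] (2 distinct), len 3
add s: window [s, h, h, s] (2 distinct), len 4
add h: window [s, h, h, s, h] (2 distinct), len 5
add h: window [s, h, h, s, h, h] (2 distinct), len 6
add h: window [s, h, h, s, h, h, h] (2 distinct), len 7
add s: window [s, h, h, s, h, h, h, s] (2 distinct), len 8
add s: window [s, h, h, s, h, h, h, s, s] (2 distinct), len 9
add s: window [s, h, h, s, h, h, h, s, s, s] (2 distinct), len 10
add h: window [s, h, h, s, h, h, h, s, s, s, h] (2 distinct), len 11
add s: window [s, h, h, s, h, h, h, s, s, s, h, s] (2 distinct), len 12
add h: window [s, h, h, s, h, h, h, s, s, s, h, s, h] (2 distinct), len 13
add w: window [h, w] (2 distinct), len 2
add h: window [h, w, h] (2 distinct), len 3
add h: window [h, w, h, h] (2 distinct), len 4
add h: window [h, w, h, h, h] (2 distinct), len 5
Longest length with ≤2 distinct: 13.

13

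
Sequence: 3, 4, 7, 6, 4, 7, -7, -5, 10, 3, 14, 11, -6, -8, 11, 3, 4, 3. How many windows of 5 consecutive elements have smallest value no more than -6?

11

3 4 7 6 4 → min 3
4 7 6 4 7 → min 4
7 6 4 7 -7 → min -7  ≤ -6 ✓
6 4 7 -7 -5 → min -7  ≤ -6 ✓
4 7 -7 -5 10 → min -7  ≤ -6 ✓
7 -7 -5 10 3 → min -7  ≤ -6 ✓
-7 -5 10 3 14 → min -7  ≤ -6 ✓
-5 10 3 14 11 → min -5
10 3 14 11 -6 → min -6  ≤ -6 ✓
3 14 11 -6 -8 → min -8  ≤ -6 ✓
14 11 -6 -8 11 → min -8  ≤ -6 ✓
11 -6 -8 11 3 → min -8  ≤ -6 ✓
-6 -8 11 3 4 → min -8  ≤ -6 ✓
-8 11 3 4 3 → min -8  ≤ -6 ✓
11 windows satisfy the condition.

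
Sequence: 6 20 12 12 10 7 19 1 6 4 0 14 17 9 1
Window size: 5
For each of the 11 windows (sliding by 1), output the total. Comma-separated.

60, 61, 60, 49, 43, 37, 30, 25, 41, 44, 41

6 20 12 12 10 → sum 60
20 12 12 10 7 → sum 61
12 12 10 7 19 → sum 60
12 10 7 19 1 → sum 49
10 7 19 1 6 → sum 43
7 19 1 6 4 → sum 37
19 1 6 4 0 → sum 30
1 6 4 0 14 → sum 25
6 4 0 14 17 → sum 41
4 0 14 17 9 → sum 44
0 14 17 9 1 → sum 41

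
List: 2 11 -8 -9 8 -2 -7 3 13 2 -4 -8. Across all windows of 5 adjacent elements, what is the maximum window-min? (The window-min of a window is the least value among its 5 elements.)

(2, 11, -8, -9, 8) → min -9
(11, -8, -9, 8, -2) → min -9
(-8, -9, 8, -2, -7) → min -9
(-9, 8, -2, -7, 3) → min -9
(8, -2, -7, 3, 13) → min -7
(-2, -7, 3, 13, 2) → min -7
(-7, 3, 13, 2, -4) → min -7
(3, 13, 2, -4, -8) → min -8
Maximum of these is -7.

-7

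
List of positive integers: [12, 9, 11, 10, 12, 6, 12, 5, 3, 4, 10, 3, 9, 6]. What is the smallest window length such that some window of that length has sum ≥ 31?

3

Extend right; whenever the sum reaches 31, record the length and shrink from the left:
add 12: running sum 12 < 31
add 9: running sum 21 < 31
add 11: shortest ending here [12, 9, 11] sum 32, len 3
add 10: shortest ending here [12, 9, 11, 10] sum 42, len 4
add 12: shortest ending here [11, 10, 12] sum 33, len 3
add 6: shortest ending here [11, 10, 12, 6] sum 39, len 4
add 12: shortest ending here [10, 12, 6, 12] sum 40, len 4
add 5: shortest ending here [12, 6, 12, 5] sum 35, len 4
add 3: shortest ending here [12, 6, 12, 5, 3] sum 38, len 5
add 4: shortest ending here [12, 6, 12, 5, 3, 4] sum 42, len 6
add 10: shortest ending here [12, 5, 3, 4, 10] sum 34, len 5
add 3: shortest ending here [12, 5, 3, 4, 10, 3] sum 37, len 6
add 9: shortest ending here [5, 3, 4, 10, 3, 9] sum 34, len 6
add 6: shortest ending here [4, 10, 3, 9, 6] sum 32, len 5
Shortest qualifying length: 3.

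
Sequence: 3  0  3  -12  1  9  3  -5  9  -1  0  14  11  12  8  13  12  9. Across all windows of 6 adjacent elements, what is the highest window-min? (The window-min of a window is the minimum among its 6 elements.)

Each size-6 window and its min:
3 0 3 -12 1 9 → min -12
0 3 -12 1 9 3 → min -12
3 -12 1 9 3 -5 → min -12
-12 1 9 3 -5 9 → min -12
1 9 3 -5 9 -1 → min -5
9 3 -5 9 -1 0 → min -5
3 -5 9 -1 0 14 → min -5
-5 9 -1 0 14 11 → min -5
9 -1 0 14 11 12 → min -1
-1 0 14 11 12 8 → min -1
0 14 11 12 8 13 → min 0
14 11 12 8 13 12 → min 8
11 12 8 13 12 9 → min 8
Highest of these is 8.

8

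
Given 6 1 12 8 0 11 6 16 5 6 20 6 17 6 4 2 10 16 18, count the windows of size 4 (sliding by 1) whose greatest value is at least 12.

14

[6, 1, 12, 8] → max 12  ≥ 12 ✓
[1, 12, 8, 0] → max 12  ≥ 12 ✓
[12, 8, 0, 11] → max 12  ≥ 12 ✓
[8, 0, 11, 6] → max 11
[0, 11, 6, 16] → max 16  ≥ 12 ✓
[11, 6, 16, 5] → max 16  ≥ 12 ✓
[6, 16, 5, 6] → max 16  ≥ 12 ✓
[16, 5, 6, 20] → max 20  ≥ 12 ✓
[5, 6, 20, 6] → max 20  ≥ 12 ✓
[6, 20, 6, 17] → max 20  ≥ 12 ✓
[20, 6, 17, 6] → max 20  ≥ 12 ✓
[6, 17, 6, 4] → max 17  ≥ 12 ✓
[17, 6, 4, 2] → max 17  ≥ 12 ✓
[6, 4, 2, 10] → max 10
[4, 2, 10, 16] → max 16  ≥ 12 ✓
[2, 10, 16, 18] → max 18  ≥ 12 ✓
14 windows satisfy the condition.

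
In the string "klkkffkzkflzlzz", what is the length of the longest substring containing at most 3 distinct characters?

8

add k: window [k] (1 distinct), len 1
add l: window [k, l] (2 distinct), len 2
add k: window [k, l, k] (2 distinct), len 3
add k: window [k, l, k, k] (2 distinct), len 4
add f: window [k, l, k, k, f] (3 distinct), len 5
add f: window [k, l, k, k, f, f] (3 distinct), len 6
add k: window [k, l, k, k, f, f, k] (3 distinct), len 7
add z: window [k, k, f, f, k, z] (3 distinct), len 6
add k: window [k, k, f, f, k, z, k] (3 distinct), len 7
add f: window [k, k, f, f, k, z, k, f] (3 distinct), len 8
add l: window [k, f, l] (3 distinct), len 3
add z: window [f, l, z] (3 distinct), len 3
add l: window [f, l, z, l] (3 distinct), len 4
add z: window [f, l, z, l, z] (3 distinct), len 5
add z: window [f, l, z, l, z, z] (3 distinct), len 6
Longest length with ≤3 distinct: 8.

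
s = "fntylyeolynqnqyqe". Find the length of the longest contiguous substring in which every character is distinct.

6

add f: [f] len 1
add n: [f, n] len 2
add t: [f, n, t] len 3
add y: [f, n, t, y] len 4
add l: [f, n, t, y, l] len 5
add y (repeat y, move left end past it): [l, y] len 2
add e: [l, y, e] len 3
add o: [l, y, e, o] len 4
add l (repeat l, move left end past it): [y, e, o, l] len 4
add y (repeat y, move left end past it): [e, o, l, y] len 4
add n: [e, o, l, y, n] len 5
add q: [e, o, l, y, n, q] len 6
add n (repeat n, move left end past it): [q, n] len 2
add q (repeat q, move left end past it): [n, q] len 2
add y: [n, q, y] len 3
add q (repeat q, move left end past it): [y, q] len 2
add e: [y, q, e] len 3
Longest all-distinct length: 6.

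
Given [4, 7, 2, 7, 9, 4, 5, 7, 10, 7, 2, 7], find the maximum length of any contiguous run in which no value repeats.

5

add 4: [4] len 1
add 7: [4, 7] len 2
add 2: [4, 7, 2] len 3
add 7 (repeat 7, move left end past it): [2, 7] len 2
add 9: [2, 7, 9] len 3
add 4: [2, 7, 9, 4] len 4
add 5: [2, 7, 9, 4, 5] len 5
add 7 (repeat 7, move left end past it): [9, 4, 5, 7] len 4
add 10: [9, 4, 5, 7, 10] len 5
add 7 (repeat 7, move left end past it): [10, 7] len 2
add 2: [10, 7, 2] len 3
add 7 (repeat 7, move left end past it): [2, 7] len 2
Longest all-distinct length: 5.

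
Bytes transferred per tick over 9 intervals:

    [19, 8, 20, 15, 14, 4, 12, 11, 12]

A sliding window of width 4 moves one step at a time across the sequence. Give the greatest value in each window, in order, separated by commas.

20, 20, 20, 15, 14, 12

Sliding a size-4 window across the 9 values:
(19, 8, 20, 15) → max 20
(8, 20, 15, 14) → max 20
(20, 15, 14, 4) → max 20
(15, 14, 4, 12) → max 15
(14, 4, 12, 11) → max 14
(4, 12, 11, 12) → max 12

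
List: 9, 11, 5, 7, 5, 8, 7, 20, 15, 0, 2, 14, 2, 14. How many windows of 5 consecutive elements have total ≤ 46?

6

[9, 11, 5, 7, 5] → sum 37  ≤ 46 ✓
[11, 5, 7, 5, 8] → sum 36  ≤ 46 ✓
[5, 7, 5, 8, 7] → sum 32  ≤ 46 ✓
[7, 5, 8, 7, 20] → sum 47
[5, 8, 7, 20, 15] → sum 55
[8, 7, 20, 15, 0] → sum 50
[7, 20, 15, 0, 2] → sum 44  ≤ 46 ✓
[20, 15, 0, 2, 14] → sum 51
[15, 0, 2, 14, 2] → sum 33  ≤ 46 ✓
[0, 2, 14, 2, 14] → sum 32  ≤ 46 ✓
6 windows satisfy the condition.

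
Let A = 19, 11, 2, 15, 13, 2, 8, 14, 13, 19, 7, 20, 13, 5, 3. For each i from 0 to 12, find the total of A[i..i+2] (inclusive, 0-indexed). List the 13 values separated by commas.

[19, 11, 2] → sum 32
[11, 2, 15] → sum 28
[2, 15, 13] → sum 30
[15, 13, 2] → sum 30
[13, 2, 8] → sum 23
[2, 8, 14] → sum 24
[8, 14, 13] → sum 35
[14, 13, 19] → sum 46
[13, 19, 7] → sum 39
[19, 7, 20] → sum 46
[7, 20, 13] → sum 40
[20, 13, 5] → sum 38
[13, 5, 3] → sum 21

32, 28, 30, 30, 23, 24, 35, 46, 39, 46, 40, 38, 21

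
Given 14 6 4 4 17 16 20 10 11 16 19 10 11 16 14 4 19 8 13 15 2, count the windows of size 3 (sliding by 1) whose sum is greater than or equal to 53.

14 6 4 → sum 24
6 4 4 → sum 14
4 4 17 → sum 25
4 17 16 → sum 37
17 16 20 → sum 53  ≥ 53 ✓
16 20 10 → sum 46
20 10 11 → sum 41
10 11 16 → sum 37
11 16 19 → sum 46
16 19 10 → sum 45
19 10 11 → sum 40
10 11 16 → sum 37
11 16 14 → sum 41
16 14 4 → sum 34
14 4 19 → sum 37
4 19 8 → sum 31
19 8 13 → sum 40
8 13 15 → sum 36
13 15 2 → sum 30
1 window satisfy the condition.

1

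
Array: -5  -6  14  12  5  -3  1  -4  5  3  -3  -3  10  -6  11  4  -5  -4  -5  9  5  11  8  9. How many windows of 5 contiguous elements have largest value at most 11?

-5 -6 14 12 5 → max 14
-6 14 12 5 -3 → max 14
14 12 5 -3 1 → max 14
12 5 -3 1 -4 → max 12
5 -3 1 -4 5 → max 5  ≤ 11 ✓
-3 1 -4 5 3 → max 5  ≤ 11 ✓
1 -4 5 3 -3 → max 5  ≤ 11 ✓
-4 5 3 -3 -3 → max 5  ≤ 11 ✓
5 3 -3 -3 10 → max 10  ≤ 11 ✓
3 -3 -3 10 -6 → max 10  ≤ 11 ✓
-3 -3 10 -6 11 → max 11  ≤ 11 ✓
-3 10 -6 11 4 → max 11  ≤ 11 ✓
10 -6 11 4 -5 → max 11  ≤ 11 ✓
-6 11 4 -5 -4 → max 11  ≤ 11 ✓
11 4 -5 -4 -5 → max 11  ≤ 11 ✓
4 -5 -4 -5 9 → max 9  ≤ 11 ✓
-5 -4 -5 9 5 → max 9  ≤ 11 ✓
-4 -5 9 5 11 → max 11  ≤ 11 ✓
-5 9 5 11 8 → max 11  ≤ 11 ✓
9 5 11 8 9 → max 11  ≤ 11 ✓
16 windows satisfy the condition.

16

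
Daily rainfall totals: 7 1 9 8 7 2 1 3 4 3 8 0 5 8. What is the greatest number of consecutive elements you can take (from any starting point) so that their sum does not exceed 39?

9

→ 7: sum 7, len 1
→ 1: sum 8, len 2
→ 9: sum 17, len 3
→ 8: sum 25, len 4
→ 7: sum 32, len 5
→ 2: sum 34, len 6
→ 1: sum 35, len 7
→ 3: sum 38, len 8
→ 4 (dropped 7): sum 35, len 8
→ 3: sum 38, len 9
→ 8 (dropped 1, 9): sum 36, len 8
→ 0: sum 36, len 9
→ 5 (dropped 8): sum 33, len 9
→ 8 (dropped 7): sum 34, len 9
Longest length seen: 9.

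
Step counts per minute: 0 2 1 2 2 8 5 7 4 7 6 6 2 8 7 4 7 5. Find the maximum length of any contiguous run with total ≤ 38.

Extend to the right; shrink from the left whenever the sum exceeds 38:
[0] sum 0 len 1
[0, 2] sum 2 len 2
[0, 2, 1] sum 3 len 3
[0, 2, 1, 2] sum 5 len 4
[0, 2, 1, 2, 2] sum 7 len 5
[0, 2, 1, 2, 2, 8] sum 15 len 6
[0, 2, 1, 2, 2, 8, 5] sum 20 len 7
[0, 2, 1, 2, 2, 8, 5, 7] sum 27 len 8
[0, 2, 1, 2, 2, 8, 5, 7, 4] sum 31 len 9
[0, 2, 1, 2, 2, 8, 5, 7, 4, 7] sum 38 len 10
[8, 5, 7, 4, 7, 6] sum 37 len 6
[5, 7, 4, 7, 6, 6] sum 35 len 6
[5, 7, 4, 7, 6, 6, 2] sum 37 len 7
[4, 7, 6, 6, 2, 8] sum 33 len 6
[7, 6, 6, 2, 8, 7] sum 36 len 6
[6, 6, 2, 8, 7, 4] sum 33 len 6
[6, 2, 8, 7, 4, 7] sum 34 len 6
[2, 8, 7, 4, 7, 5] sum 33 len 6
Longest length seen: 10.

10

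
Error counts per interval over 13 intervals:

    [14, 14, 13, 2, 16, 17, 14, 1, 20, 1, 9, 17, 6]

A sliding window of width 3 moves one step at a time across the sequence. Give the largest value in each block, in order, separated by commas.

14, 14, 16, 17, 17, 17, 20, 20, 20, 17, 17

14 14 13 → max 14
14 13 2 → max 14
13 2 16 → max 16
2 16 17 → max 17
16 17 14 → max 17
17 14 1 → max 17
14 1 20 → max 20
1 20 1 → max 20
20 1 9 → max 20
1 9 17 → max 17
9 17 6 → max 17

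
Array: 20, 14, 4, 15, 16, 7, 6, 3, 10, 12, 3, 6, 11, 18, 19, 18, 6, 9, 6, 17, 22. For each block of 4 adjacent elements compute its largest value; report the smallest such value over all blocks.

Each size-4 window and its max:
20 14 4 15 → max 20
14 4 15 16 → max 16
4 15 16 7 → max 16
15 16 7 6 → max 16
16 7 6 3 → max 16
7 6 3 10 → max 10
6 3 10 12 → max 12
3 10 12 3 → max 12
10 12 3 6 → max 12
12 3 6 11 → max 12
3 6 11 18 → max 18
6 11 18 19 → max 19
11 18 19 18 → max 19
18 19 18 6 → max 19
19 18 6 9 → max 19
18 6 9 6 → max 18
6 9 6 17 → max 17
9 6 17 22 → max 22
Smallest of these is 10.

10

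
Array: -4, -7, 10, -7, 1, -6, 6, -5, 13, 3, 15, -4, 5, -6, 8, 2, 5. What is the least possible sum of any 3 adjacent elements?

Each size-3 window and its sum:
-4 -7 10 → sum -1
-7 10 -7 → sum -4
10 -7 1 → sum 4
-7 1 -6 → sum -12
1 -6 6 → sum 1
-6 6 -5 → sum -5
6 -5 13 → sum 14
-5 13 3 → sum 11
13 3 15 → sum 31
3 15 -4 → sum 14
15 -4 5 → sum 16
-4 5 -6 → sum -5
5 -6 8 → sum 7
-6 8 2 → sum 4
8 2 5 → sum 15
Least of these is -12.

-12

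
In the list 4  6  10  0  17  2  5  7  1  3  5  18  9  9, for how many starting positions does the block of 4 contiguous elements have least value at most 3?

10

[4, 6, 10, 0] → min 0  ≤ 3 ✓
[6, 10, 0, 17] → min 0  ≤ 3 ✓
[10, 0, 17, 2] → min 0  ≤ 3 ✓
[0, 17, 2, 5] → min 0  ≤ 3 ✓
[17, 2, 5, 7] → min 2  ≤ 3 ✓
[2, 5, 7, 1] → min 1  ≤ 3 ✓
[5, 7, 1, 3] → min 1  ≤ 3 ✓
[7, 1, 3, 5] → min 1  ≤ 3 ✓
[1, 3, 5, 18] → min 1  ≤ 3 ✓
[3, 5, 18, 9] → min 3  ≤ 3 ✓
[5, 18, 9, 9] → min 5
10 windows satisfy the condition.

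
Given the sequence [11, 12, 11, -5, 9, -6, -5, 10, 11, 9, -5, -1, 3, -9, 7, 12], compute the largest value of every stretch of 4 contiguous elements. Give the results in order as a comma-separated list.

12, 12, 11, 9, 10, 11, 11, 11, 11, 9, 3, 7, 12

(11, 12, 11, -5) → max 12
(12, 11, -5, 9) → max 12
(11, -5, 9, -6) → max 11
(-5, 9, -6, -5) → max 9
(9, -6, -5, 10) → max 10
(-6, -5, 10, 11) → max 11
(-5, 10, 11, 9) → max 11
(10, 11, 9, -5) → max 11
(11, 9, -5, -1) → max 11
(9, -5, -1, 3) → max 9
(-5, -1, 3, -9) → max 3
(-1, 3, -9, 7) → max 7
(3, -9, 7, 12) → max 12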